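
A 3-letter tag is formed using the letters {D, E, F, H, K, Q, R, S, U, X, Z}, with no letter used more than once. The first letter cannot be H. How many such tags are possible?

900

The first letter has 11−1 = 10 choices (anything except H).
The remaining 2 letters are filled from the other 10 symbols without repetition: 10 × 9 = 90.
Total: 10 × 90 = 900.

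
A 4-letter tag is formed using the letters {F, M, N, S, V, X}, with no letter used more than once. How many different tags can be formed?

With no repetition, fill the 4 letters in order: 6 choices, then 5, down to 3.
6 × 5 × 4 × 3 = 360.

360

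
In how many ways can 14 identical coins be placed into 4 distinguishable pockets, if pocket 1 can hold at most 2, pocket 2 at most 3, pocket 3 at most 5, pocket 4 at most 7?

Without the upper bounds there are C(17,3) = 680 ways to split 14 among 4 pockets.
Subtract solutions that violate a single cap (substitute x_i' = x_i − (cap_i+1)): x_1 ≥ 3 gives C(14,3) = 364; x_2 ≥ 4 gives C(13,3) = 286; x_3 ≥ 6 gives C(11,3) = 165; x_4 ≥ 8 gives C(9,3) = 84. Together 899.
Add back pairs where two caps are both exceeded: 120 + 56 + 20 + 35 + 10 + 1 = 242.
Subtract triples: 4 + 0 + 0 + 0 = 4.
By inclusion–exclusion the count is 680 − 899 + 242 − 4 = 19.

19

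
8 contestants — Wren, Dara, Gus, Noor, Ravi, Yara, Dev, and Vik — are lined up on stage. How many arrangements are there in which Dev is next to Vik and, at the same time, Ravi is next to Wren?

2880

Treat {Dev,Vik} as one block (2 orders) and {Ravi,Wren} as another (2 orders).
That leaves 6 units to arrange: 2 × 2 × 6! = 4 × 720 = 2880.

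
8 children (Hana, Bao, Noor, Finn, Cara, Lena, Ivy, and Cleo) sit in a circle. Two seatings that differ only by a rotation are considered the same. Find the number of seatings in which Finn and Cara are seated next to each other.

1440

Treat {Finn, Cara} as one unit (2 internal orders) and seat the resulting 7 units around the table: (6)! circular arrangements.
So 2 × (6)! = 2 × 720 = 1440.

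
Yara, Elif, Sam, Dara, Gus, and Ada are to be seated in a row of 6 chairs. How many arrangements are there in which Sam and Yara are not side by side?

480

Of the 6! = 720 arrangements, those with Sam and Yara adjacent number 2 × 5! = 240 (treat the pair as a block with 2 internal orders).
Complementary counting: 720 − 240 = 480.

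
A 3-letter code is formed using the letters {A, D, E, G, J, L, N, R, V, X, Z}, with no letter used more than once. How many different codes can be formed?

This is a permutation of 3 out of 11: P(11,3) = 11!/8!.
That product is 11 × 10 × 9 = 990.

990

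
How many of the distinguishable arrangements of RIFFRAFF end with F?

420

With the last slot taken by F, it remains to arrange the other 7 letters (RIFRAFF).
Those 7 letters have F appearing 3 times and R appearing twice, giving (7)!/(3!·2!) = 420.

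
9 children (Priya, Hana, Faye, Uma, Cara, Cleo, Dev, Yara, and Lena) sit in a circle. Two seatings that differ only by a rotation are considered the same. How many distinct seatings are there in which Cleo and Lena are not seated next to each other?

30240

All circular seatings of 9 people number (8)! = 40320.
Those with Cleo next to Lena: fuse the pair into one unit and seat 8 units around a circle — 2·(7)! = 10080.
Subtracting, 40320 − 10080 = 30240.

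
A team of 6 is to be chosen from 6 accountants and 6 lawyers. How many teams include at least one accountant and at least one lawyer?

With no constraint there are C(12,6) = 924 possible selections.
Selections missing a whole group: no accountants → C(6,6) = 1; no lawyers → C(6,6) = 1.
Both groups omitted at once is impossible, so 924 − 2 = 922.

922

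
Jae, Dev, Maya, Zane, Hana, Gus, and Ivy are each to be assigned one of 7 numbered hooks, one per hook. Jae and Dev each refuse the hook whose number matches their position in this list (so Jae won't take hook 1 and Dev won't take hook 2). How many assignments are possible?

3720

Let Aᵢ (for i ∈ {1, 2}) be the placements that put person i in their forbidden hook. Any j of these fix j positions, leaving (7−j)! ways to fill the rest, and there are C(2,j) ways to pick which j.
By inclusion–exclusion, the number of valid placements is Σ_{j=0}^{2} (−1)^j C(2,j)·(7−j)!.
Computing: 5040 − 1440 + 120 = 3720.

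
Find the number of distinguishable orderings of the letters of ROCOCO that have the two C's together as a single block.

Treat the 2 copies of C as a single block. The multiset to arrange is then {CC, O, O, O, R}, 5 items in all.
That gives (5)!/(3!) = 20 arrangements.

20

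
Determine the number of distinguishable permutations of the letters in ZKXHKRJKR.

30240

ZKXHKRJKR has 9 letters with K appearing 3 times and R appearing twice.
So there are 9! / (3!·2!) = 30240 distinguishable arrangements.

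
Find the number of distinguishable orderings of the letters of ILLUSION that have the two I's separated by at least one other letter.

7560

There are 8!/(2!·2!) = 10080 arrangements of ILLUSION in total.
If the two I's are adjacent, glue them into one block, leaving 7 items to arrange: (7)!/(2!) = 2520 ways.
Subtracting, 10080 − 2520 = 7560 arrangements keep the I's apart.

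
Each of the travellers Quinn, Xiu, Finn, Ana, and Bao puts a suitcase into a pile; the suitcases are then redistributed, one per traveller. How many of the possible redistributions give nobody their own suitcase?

This is the derangement count D_5: permutations of 5 items with no fixed point.
By inclusion–exclusion this is Σ_{j=0}^{5} (−1)^j C(5,j)·(5−j)!.
Computing: 120 − 120 + 60 − 20 + 5 − 1 = 44.

44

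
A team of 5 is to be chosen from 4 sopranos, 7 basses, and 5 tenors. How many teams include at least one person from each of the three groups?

Total 5-person selections from all 16: C(16,5) = 4368.
Selections missing a whole group: no sopranos → C(12,5) = 792; no basses → C(9,5) = 126; no tenors → C(11,5) = 462.
Add back selections omitting two groups (i.e. drawn from a single group): C(4,5) + C(7,5) + C(5,5) = 22.
By inclusion–exclusion: 4368 − 1380 + 22 = 3010.

3010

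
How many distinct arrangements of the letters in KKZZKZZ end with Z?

Fix Z in the last position and arrange the remaining 6 letters.
Those 6 letters have K appearing 3 times and Z appearing 3 times, giving (6)!/(3!·3!) = 20.

20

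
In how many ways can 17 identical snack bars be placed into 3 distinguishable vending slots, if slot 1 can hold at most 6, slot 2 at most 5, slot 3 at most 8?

6

Ignoring the caps, the number of non-negative solutions to x_1+…+x_3 = 17 is C(19,2) = 171.
Subtract solutions that violate a single cap (substitute x_i' = x_i − (cap_i+1)): x_1 ≥ 7 gives C(12,2) = 66; x_2 ≥ 6 gives C(13,2) = 78; x_3 ≥ 9 gives C(10,2) = 45. Together 189.
Add back pairs where two caps are both exceeded: 15 + 3 + 6 = 24.
By inclusion–exclusion the count is 171 − 189 + 24 = 6.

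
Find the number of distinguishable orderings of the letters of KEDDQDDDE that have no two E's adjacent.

There are 9!/(5!·2!) = 1512 arrangements of KEDDQDDDE in total.
If the two E's are adjacent, glue them into one block, leaving 8 items to arrange: (8)!/(5!) = 336 ways.
Hence 1512 − 336 = 1176.

1176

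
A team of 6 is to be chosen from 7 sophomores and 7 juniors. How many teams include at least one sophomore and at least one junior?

Unrestricted: C(14,6) = 3003 ways to pick any 6 of the 14.
Selections missing a whole group: no sophomores → C(7,6) = 7; no juniors → C(7,6) = 7.
Both groups omitted at once is impossible, so 3003 − 14 = 2989.

2989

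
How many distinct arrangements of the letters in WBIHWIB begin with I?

180

With the first slot taken by I, it remains to arrange the other 6 letters (WBHWIB).
Those 6 letters have B appearing twice and W appearing twice, giving (6)!/(2!·2!) = 180.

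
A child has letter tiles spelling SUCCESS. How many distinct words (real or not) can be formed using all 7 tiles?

420

The 7 letters of SUCCESS have repeats: C appearing twice and S appearing 3 times.
So there are 7! / (3!·2!) = 420 distinguishable arrangements.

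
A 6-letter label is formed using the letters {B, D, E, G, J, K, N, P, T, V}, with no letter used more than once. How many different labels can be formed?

This is a permutation of 6 out of 10: P(10,6) = 10!/4!.
10 × 9 × 8 × 7 × 6 × 5 = 151200.

151200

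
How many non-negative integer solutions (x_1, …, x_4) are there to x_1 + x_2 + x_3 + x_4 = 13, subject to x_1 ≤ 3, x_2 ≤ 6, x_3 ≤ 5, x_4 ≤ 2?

By stars and bars, unrestricted non-negative solutions to x_1+…+x_4 = 13 number C(13+3,3) = 560.
Subtract solutions that violate a single cap (substitute x_i' = x_i − (cap_i+1)): x_1 ≥ 4 gives C(12,3) = 220; x_2 ≥ 7 gives C(9,3) = 84; x_3 ≥ 6 gives C(10,3) = 120; x_4 ≥ 3 gives C(13,3) = 286. Together 710.
Add back pairs where two caps are both exceeded: 10 + 20 + 84 + 1 + 20 + 35 = 170.
Subtract triples: 0 + 0 + 1 + 0 = 1.
By inclusion–exclusion the count is 560 − 710 + 170 − 1 = 19.

19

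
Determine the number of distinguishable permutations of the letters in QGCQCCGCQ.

The 9 letters of QGCQCCGCQ have repeats: C appearing 4 times, G appearing twice, and Q appearing 3 times.
Dividing 9! = 362880 by 4!·3!·2! = 288 for the repeated letters gives 1260.

1260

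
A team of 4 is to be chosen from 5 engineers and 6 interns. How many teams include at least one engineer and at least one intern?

With no constraint there are C(11,4) = 330 possible selections.
Selections missing a whole group: no engineers → C(6,4) = 15; no interns → C(5,4) = 5.
Both groups omitted at once is impossible, so 330 − 20 = 310.

310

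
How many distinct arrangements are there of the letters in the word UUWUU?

5

The 5 letters of UUWUU have repeats: U appearing 4 times.
The number of distinct arrangements is 5!/(4!) = 120/24 = 5.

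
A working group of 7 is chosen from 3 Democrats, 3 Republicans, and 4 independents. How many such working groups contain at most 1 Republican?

22

Split by how many Republicans are chosen (0 through 1).
Sum: C(3,0)·C(7,7) + C(3,1)·C(7,6) = 1 + 21 = 22.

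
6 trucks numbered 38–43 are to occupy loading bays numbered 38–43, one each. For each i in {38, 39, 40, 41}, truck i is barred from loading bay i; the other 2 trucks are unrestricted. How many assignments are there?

Let Aᵢ (for 38 ≤ i ≤ 41) be the placements that put truck i in its forbidden loading bay. Any j of these fix j positions, leaving (6−j)! ways to fill the rest, and there are C(4,j) ways to pick which j.
By inclusion–exclusion, the number of valid placements is Σ_{j=0}^{4} (−1)^j C(4,j)·(6−j)!.
Computing: 720 − 480 + 144 − 24 + 2 = 362.

362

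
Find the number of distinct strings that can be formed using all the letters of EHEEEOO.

105

EHEEEOO has 7 letters with E appearing 4 times and O appearing twice.
The number of distinct arrangements is 7!/(4!·2!) = 5040/48 = 105.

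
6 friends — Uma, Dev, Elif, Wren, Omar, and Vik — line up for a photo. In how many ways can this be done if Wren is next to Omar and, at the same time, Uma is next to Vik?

96

Treat {Wren,Omar} as one block (2 orders) and {Uma,Vik} as another (2 orders).
That leaves 4 units to arrange: 2 × 2 × 4! = 4 × 24 = 96.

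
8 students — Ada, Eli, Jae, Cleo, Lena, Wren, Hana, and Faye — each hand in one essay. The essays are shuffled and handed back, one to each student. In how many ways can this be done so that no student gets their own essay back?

Count assignments avoiding every fixed point. For any j of the 8 students fixed to their own essay, the other 8−j can be arranged in (8−j)! ways.
By inclusion–exclusion this is Σ_{j=0}^{8} (−1)^j C(8,j)·(8−j)!.
Computing: 40320 − 40320 + 20160 − 6720 + 1680 − 336 + 56 − 8 + 1 = 14833.

14833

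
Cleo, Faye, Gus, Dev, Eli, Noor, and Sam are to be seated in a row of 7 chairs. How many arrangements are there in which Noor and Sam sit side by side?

Treat {Noor, Sam} as a single unit. There are 6 units to order, and the pair itself can be ordered 2 ways.
That gives 2 × 6! = 2 × 720 = 1440.

1440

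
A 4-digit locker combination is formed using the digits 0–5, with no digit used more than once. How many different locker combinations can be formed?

360

Choose and order 4 of the 6 symbols: the first digit has 6 options, the next 5, then 4, 3.
That product is 6 × 5 × 4 × 3 = 360.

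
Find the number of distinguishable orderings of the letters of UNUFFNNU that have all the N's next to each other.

Treat the 3 copies of N as a single block. The multiset to arrange is then {NNN, F, F, U, U, U}, 6 items in all.
That gives (6)!/(3!·2!) = 60 arrangements.

60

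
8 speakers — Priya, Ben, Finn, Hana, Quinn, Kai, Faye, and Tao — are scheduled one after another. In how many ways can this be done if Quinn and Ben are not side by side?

30240

Of the 8! = 40320 arrangements, those with Quinn and Ben adjacent number 2 × 7! = 10080 (treat the pair as a block with 2 internal orders).
So 40320 − 10080 = 30240 arrangements keep them apart.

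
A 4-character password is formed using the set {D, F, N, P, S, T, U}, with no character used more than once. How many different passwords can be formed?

With no repetition, fill the 4 characters in order: 7 choices, then 6, down to 4.
7 × 6 × 5 × 4 = 840.

840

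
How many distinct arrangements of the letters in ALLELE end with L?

Fix L in the last position and arrange the remaining 5 letters.
Those 5 letters have E appearing twice and L appearing twice, giving (5)!/(2!·2!) = 30.

30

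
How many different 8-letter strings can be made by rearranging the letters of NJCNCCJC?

The 8 letters of NJCNCCJC have repeats: C appearing 4 times, J appearing twice, and N appearing twice.
The number of distinct arrangements is 8!/(4!·2!·2!) = 40320/96 = 420.

420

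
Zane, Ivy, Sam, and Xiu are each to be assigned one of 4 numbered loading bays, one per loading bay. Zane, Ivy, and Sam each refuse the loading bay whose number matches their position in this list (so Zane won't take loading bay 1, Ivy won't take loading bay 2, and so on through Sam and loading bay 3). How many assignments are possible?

Let Aᵢ (for i ∈ {1, 2, 3}) be the placements that put person i in their forbidden loading bay. Any j of these fix j positions, leaving (4−j)! ways to fill the rest, and there are C(3,j) ways to pick which j.
By inclusion–exclusion, the number of valid placements is Σ_{j=0}^{3} (−1)^j C(3,j)·(4−j)!.
Computing: 24 − 18 + 6 − 1 = 11.

11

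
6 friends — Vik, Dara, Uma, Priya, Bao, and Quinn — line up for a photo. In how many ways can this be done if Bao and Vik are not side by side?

There are 6! = 720 arrangements in all. If Bao and Vik are adjacent, merging them into one block gives 2·(5)! = 240 arrangements.
Complementary counting: 720 − 240 = 480.

480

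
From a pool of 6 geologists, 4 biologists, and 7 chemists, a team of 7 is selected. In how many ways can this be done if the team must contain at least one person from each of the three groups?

Total 7-person selections from all 17: C(17,7) = 19448.
Selections missing a whole group: no geologists → C(11,7) = 330; no biologists → C(13,7) = 1716; no chemists → C(10,7) = 120.
Add back selections omitting two groups (i.e. drawn from a single group): C(6,7) + C(4,7) + C(7,7) = 1.
By inclusion–exclusion: 19448 − 2166 + 1 = 17283.

17283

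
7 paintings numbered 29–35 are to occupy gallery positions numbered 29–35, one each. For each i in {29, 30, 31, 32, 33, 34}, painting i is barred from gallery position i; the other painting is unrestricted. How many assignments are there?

2119

Let Aᵢ (for 29 ≤ i ≤ 34) be the placements that put painting i in its forbidden gallery position. Any j of these fix j positions, leaving (7−j)! ways to fill the rest, and there are C(6,j) ways to pick which j.
By inclusion–exclusion, the number of valid placements is Σ_{j=0}^{6} (−1)^j C(6,j)·(7−j)!.
Computing: 5040 − 4320 + 1800 − 480 + 90 − 12 + 1 = 2119.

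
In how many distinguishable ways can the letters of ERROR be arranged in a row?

Letter multiplicities in ERROR: E×1, O×1, R×3.
So there are 5! / (3!) = 20 distinguishable arrangements.

20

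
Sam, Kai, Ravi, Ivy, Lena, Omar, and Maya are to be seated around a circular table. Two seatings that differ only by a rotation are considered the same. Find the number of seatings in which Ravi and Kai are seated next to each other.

Glue Ravi and Kai into a block (2 internal orders). Seating 6 units around a circle gives (5)! arrangements.
So 2 × (5)! = 2 × 120 = 240.

240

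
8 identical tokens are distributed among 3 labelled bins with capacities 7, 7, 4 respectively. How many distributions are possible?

33

Ignoring the caps, the number of non-negative solutions to x_1+…+x_3 = 8 is C(10,2) = 45.
Subtract solutions that violate a single cap (substitute x_i' = x_i − (cap_i+1)): x_1 ≥ 8 gives C(2,2) = 1; x_2 ≥ 8 gives C(2,2) = 1; x_3 ≥ 5 gives C(5,2) = 10. Together 12.
No two caps can be exceeded simultaneously, so the pair terms are all 0.
By inclusion–exclusion the count is 45 − 12 + 0 = 33.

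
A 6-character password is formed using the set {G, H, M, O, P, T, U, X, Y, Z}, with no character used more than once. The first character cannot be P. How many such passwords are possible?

The first character has 10−1 = 9 choices (anything except P).
The remaining 5 characters are filled from the other 9 symbols without repetition: 9 × 8 × 7 × 6 × 5 = 15120.
Total: 9 × 15120 = 136080.

136080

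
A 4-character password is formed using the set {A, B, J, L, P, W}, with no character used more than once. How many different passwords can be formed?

360

This is a permutation of 4 out of 6: P(6,4) = 6!/2!.
That product is 6 × 5 × 4 × 3 = 360.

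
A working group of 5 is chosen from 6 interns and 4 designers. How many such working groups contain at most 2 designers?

Split by how many designers are chosen (0 through 2).
Sum: C(4,0)·C(6,5) + C(4,1)·C(6,4) + C(4,2)·C(6,3) = 6 + 60 + 120 = 186.

186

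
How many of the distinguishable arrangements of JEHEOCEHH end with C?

With the last slot taken by C, it remains to arrange the other 8 letters (JEHEOEHH).
Those 8 letters have E appearing 3 times and H appearing 3 times, giving (8)!/(3!·3!) = 1120.

1120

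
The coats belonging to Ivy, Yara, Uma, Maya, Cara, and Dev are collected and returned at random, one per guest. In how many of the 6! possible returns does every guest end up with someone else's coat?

265

This is the derangement count D_6: permutations of 6 items with no fixed point.
By inclusion–exclusion this is Σ_{j=0}^{6} (−1)^j C(6,j)·(6−j)!.
Computing: 720 − 720 + 360 − 120 + 30 − 6 + 1 = 265.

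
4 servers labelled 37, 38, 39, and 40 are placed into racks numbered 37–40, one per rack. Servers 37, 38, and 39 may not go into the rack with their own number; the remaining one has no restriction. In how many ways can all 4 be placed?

11

Let Aᵢ (for i ∈ {37, 38, 39}) be the placements that put server i in its forbidden rack. Any j of these fix j positions, leaving (4−j)! ways to fill the rest, and there are C(3,j) ways to pick which j.
By inclusion–exclusion, the number of valid placements is Σ_{j=0}^{3} (−1)^j C(3,j)·(4−j)!.
Computing: 24 − 18 + 6 − 1 = 11.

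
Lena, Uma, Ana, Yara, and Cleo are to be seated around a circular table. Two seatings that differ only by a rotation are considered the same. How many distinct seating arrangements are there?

24

Seat Lena anywhere (absorbing the rotational symmetry), then permute the other 4: (4)! = 24.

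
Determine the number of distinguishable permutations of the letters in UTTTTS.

UTTTTS has 6 letters with T appearing 4 times.
So there are 6! / (4!) = 30 distinguishable arrangements.

30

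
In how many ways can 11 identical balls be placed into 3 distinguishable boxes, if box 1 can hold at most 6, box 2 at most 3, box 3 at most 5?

By stars and bars, unrestricted non-negative solutions to x_1+…+x_3 = 11 number C(11+2,2) = 78.
Subtract solutions that violate a single cap (substitute x_i' = x_i − (cap_i+1)): x_1 ≥ 7 gives C(6,2) = 15; x_2 ≥ 4 gives C(9,2) = 36; x_3 ≥ 6 gives C(7,2) = 21. Together 72.
Add back pairs where two caps are both exceeded: 1 + 0 + 3 = 4.
By inclusion–exclusion the count is 78 − 72 + 4 = 10.

10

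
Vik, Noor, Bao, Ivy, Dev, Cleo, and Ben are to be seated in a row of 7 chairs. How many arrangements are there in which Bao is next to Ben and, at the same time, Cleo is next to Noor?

Treat {Bao,Ben} as one block (2 orders) and {Cleo,Noor} as another (2 orders).
That leaves 5 units to arrange: 2 × 2 × 5! = 4 × 120 = 480.

480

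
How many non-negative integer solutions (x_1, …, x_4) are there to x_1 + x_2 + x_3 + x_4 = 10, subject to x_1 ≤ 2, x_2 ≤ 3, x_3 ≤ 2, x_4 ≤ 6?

18

Without the upper bounds there are C(13,3) = 286 ways to split 10 among 4 variables.
Subtract solutions that violate a single cap (substitute x_i' = x_i − (cap_i+1)): x_1 ≥ 3 gives C(10,3) = 120; x_2 ≥ 4 gives C(9,3) = 84; x_3 ≥ 3 gives C(10,3) = 120; x_4 ≥ 7 gives C(6,3) = 20. Together 344.
Add back pairs where two caps are both exceeded: 20 + 35 + 1 + 20 + 0 + 1 = 77.
Subtract triples: 1 + 0 + 0 + 0 = 1.
By inclusion–exclusion the count is 286 − 344 + 77 − 1 = 18.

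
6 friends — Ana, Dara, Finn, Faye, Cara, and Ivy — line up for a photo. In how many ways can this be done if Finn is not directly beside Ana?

480

There are 6! = 720 arrangements in all. If Finn and Ana are adjacent, merging them into one block gives 2·(5)! = 240 arrangements.
Complementary counting: 720 − 240 = 480.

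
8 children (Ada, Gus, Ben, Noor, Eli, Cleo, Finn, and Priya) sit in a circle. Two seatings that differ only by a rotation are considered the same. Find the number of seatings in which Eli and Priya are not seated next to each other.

3600

All circular seatings of 8 people number (7)! = 5040.
Seatings with Eli beside Priya: treat them as a block with 2 internal orders, giving 2 × (6)! = 1440.
Subtracting, 5040 − 1440 = 3600.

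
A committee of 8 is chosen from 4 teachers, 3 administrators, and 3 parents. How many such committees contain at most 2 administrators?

24

Split by how many administrators are chosen (0 through 2).
Sum: C(3,0)·C(7,8) + C(3,1)·C(7,7) + C(3,2)·C(7,6) = 0 + 3 + 21 = 24.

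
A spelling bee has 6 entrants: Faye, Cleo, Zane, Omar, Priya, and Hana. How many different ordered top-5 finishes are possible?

This is an ordered selection of 5 from 6: P(6,5).
That gives 6 × 5 × 4 × 3 × 2 = 720.

720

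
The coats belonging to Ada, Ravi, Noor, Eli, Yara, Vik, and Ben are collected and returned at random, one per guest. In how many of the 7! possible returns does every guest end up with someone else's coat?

Count assignments avoiding every fixed point. For any j of the 7 guests fixed to their own coat, the other 7−j can be arranged in (7−j)! ways.
By inclusion–exclusion this is Σ_{j=0}^{7} (−1)^j C(7,j)·(7−j)!.
Computing: 5040 − 5040 + 2520 − 840 + 210 − 42 + 7 − 1 = 1854.

1854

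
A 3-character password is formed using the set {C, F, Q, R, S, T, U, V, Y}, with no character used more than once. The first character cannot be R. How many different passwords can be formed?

The first character has 9−1 = 8 choices (anything except R).
The remaining 2 characters are filled from the other 8 symbols without repetition: 8 × 7 = 56.
Total: 8 × 56 = 448.

448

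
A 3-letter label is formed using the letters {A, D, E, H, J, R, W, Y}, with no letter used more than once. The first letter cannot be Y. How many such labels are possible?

294

The first letter has 8−1 = 7 choices (anything except Y).
The remaining 2 letters are filled from the other 7 symbols without repetition: 7 × 6 = 42.
Total: 7 × 42 = 294.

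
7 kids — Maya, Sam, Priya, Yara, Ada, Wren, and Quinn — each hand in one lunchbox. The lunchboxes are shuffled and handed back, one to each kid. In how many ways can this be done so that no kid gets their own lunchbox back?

1854

Let Aᵢ be the assignments in which kid i gets their own lunchbox. We want the size of the complement of A₁∪…∪A_7.
By inclusion–exclusion this is Σ_{j=0}^{7} (−1)^j C(7,j)·(7−j)!.
Computing: 5040 − 5040 + 2520 − 840 + 210 − 42 + 7 − 1 = 1854.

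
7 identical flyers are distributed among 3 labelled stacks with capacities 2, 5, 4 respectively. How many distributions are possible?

12

By stars and bars, unrestricted non-negative solutions to x_1+…+x_3 = 7 number C(7+2,2) = 36.
Subtract solutions that violate a single cap (substitute x_i' = x_i − (cap_i+1)): x_1 ≥ 3 gives C(6,2) = 15; x_2 ≥ 6 gives C(3,2) = 3; x_3 ≥ 5 gives C(4,2) = 6. Together 24.
No two caps can be exceeded simultaneously, so the pair terms are all 0.
By inclusion–exclusion the count is 36 − 24 + 0 = 12.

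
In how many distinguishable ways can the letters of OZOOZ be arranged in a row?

The 5 letters of OZOOZ have repeats: O appearing 3 times and Z appearing twice.
So there are 5! / (3!·2!) = 10 distinguishable arrangements.

10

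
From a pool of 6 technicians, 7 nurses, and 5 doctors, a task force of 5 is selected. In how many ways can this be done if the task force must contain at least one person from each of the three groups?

6055

Total 5-person selections from all 18: C(18,5) = 8568.
Subtract selections that omit an entire group: no technicians → C(12,5) = 792; no nurses → C(11,5) = 462; no doctors → C(13,5) = 1287.
Add back selections omitting two groups (i.e. drawn from a single group): C(6,5) + C(7,5) + C(5,5) = 28.
By inclusion–exclusion: 8568 − 2541 + 28 = 6055.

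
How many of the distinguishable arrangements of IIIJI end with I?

Fix I in the last position and arrange the remaining 4 letters.
Those 4 letters have I appearing 3 times, giving (4)!/(3!) = 4.

4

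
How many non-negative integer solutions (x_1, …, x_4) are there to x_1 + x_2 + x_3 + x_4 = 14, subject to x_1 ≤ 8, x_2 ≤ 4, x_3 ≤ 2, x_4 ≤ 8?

90

Ignoring the caps, the number of non-negative solutions to x_1+…+x_4 = 14 is C(17,3) = 680.
Subtract solutions that violate a single cap (substitute x_i' = x_i − (cap_i+1)): x_1 ≥ 9 gives C(8,3) = 56; x_2 ≥ 5 gives C(12,3) = 220; x_3 ≥ 3 gives C(14,3) = 364; x_4 ≥ 9 gives C(8,3) = 56. Together 696.
Add back pairs where two caps are both exceeded: 1 + 10 + 0 + 84 + 1 + 10 = 106.
By inclusion–exclusion the count is 680 − 696 + 106 = 90.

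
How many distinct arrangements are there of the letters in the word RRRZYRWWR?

1512

Letter multiplicities in RRRZYRWWR: R×5, W×2, Y×1, Z×1.
The number of distinct arrangements is 9!/(5!·2!) = 362880/240 = 1512.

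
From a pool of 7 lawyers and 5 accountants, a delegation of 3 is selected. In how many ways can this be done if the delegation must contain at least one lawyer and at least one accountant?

Total 3-person selections from all 12: C(12,3) = 220.
Selections missing a whole group: no lawyers → C(5,3) = 10; no accountants → C(7,3) = 35.
Both groups omitted at once is impossible, so 220 − 45 = 175.

175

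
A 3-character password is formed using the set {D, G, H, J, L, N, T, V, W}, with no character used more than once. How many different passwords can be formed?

504

This is a permutation of 3 out of 9: P(9,3) = 9!/6!.
9 × 8 × 7 = 504.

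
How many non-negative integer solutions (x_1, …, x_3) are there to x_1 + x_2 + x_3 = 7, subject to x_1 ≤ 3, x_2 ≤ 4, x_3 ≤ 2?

By stars and bars, unrestricted non-negative solutions to x_1+…+x_3 = 7 number C(7+2,2) = 36.
Subtract solutions that violate a single cap (substitute x_i' = x_i − (cap_i+1)): x_1 ≥ 4 gives C(5,2) = 10; x_2 ≥ 5 gives C(4,2) = 6; x_3 ≥ 3 gives C(6,2) = 15. Together 31.
Add back pairs where two caps are both exceeded: 0 + 1 + 0 = 1.
By inclusion–exclusion the count is 36 − 31 + 1 = 6.

6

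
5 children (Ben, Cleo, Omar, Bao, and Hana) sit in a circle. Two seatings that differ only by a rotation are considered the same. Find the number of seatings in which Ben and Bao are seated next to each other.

Glue Ben and Bao into a block (2 internal orders). Seating 4 units around a circle gives (3)! arrangements.
So 2 × (3)! = 2 × 6 = 12.

12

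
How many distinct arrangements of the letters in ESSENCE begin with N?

60

With the first slot taken by N, it remains to arrange the other 6 letters (ESSECE).
Those 6 letters have E appearing 3 times and S appearing twice, giving (6)!/(3!·2!) = 60.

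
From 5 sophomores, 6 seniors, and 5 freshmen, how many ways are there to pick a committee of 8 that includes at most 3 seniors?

8955

Split by how many seniors are chosen (0 through 3).
Sum: C(6,0)·C(10,8) + C(6,1)·C(10,7) + C(6,2)·C(10,6) + C(6,3)·C(10,5) = 45 + 720 + 3150 + 5040 = 8955.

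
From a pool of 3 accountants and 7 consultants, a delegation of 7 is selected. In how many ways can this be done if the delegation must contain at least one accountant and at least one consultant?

Unrestricted: C(10,7) = 120 ways to pick any 7 of the 10.
Selections missing a whole group: no accountants → C(7,7) = 1; no consultants → C(3,7) = 0.
Both groups omitted at once is impossible, so 120 − 1 = 119.

119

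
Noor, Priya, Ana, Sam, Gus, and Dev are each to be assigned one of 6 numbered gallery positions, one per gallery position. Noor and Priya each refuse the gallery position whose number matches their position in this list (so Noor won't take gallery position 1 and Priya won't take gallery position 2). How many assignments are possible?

Let Aᵢ (for i ∈ {1, 2}) be the placements that put person i in their forbidden gallery position. Any j of these fix j positions, leaving (6−j)! ways to fill the rest, and there are C(2,j) ways to pick which j.
By inclusion–exclusion, the number of valid placements is Σ_{j=0}^{2} (−1)^j C(2,j)·(6−j)!.
Computing: 720 − 240 + 24 = 504.

504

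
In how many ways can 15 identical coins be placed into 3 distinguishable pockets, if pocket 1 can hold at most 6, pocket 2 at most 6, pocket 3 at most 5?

6

Ignoring the caps, the number of non-negative solutions to x_1+…+x_3 = 15 is C(17,2) = 136.
Subtract solutions that violate a single cap (substitute x_i' = x_i − (cap_i+1)): x_1 ≥ 7 gives C(10,2) = 45; x_2 ≥ 7 gives C(10,2) = 45; x_3 ≥ 6 gives C(11,2) = 55. Together 145.
Add back pairs where two caps are both exceeded: 3 + 6 + 6 = 15.
By inclusion–exclusion the count is 136 − 145 + 15 = 6.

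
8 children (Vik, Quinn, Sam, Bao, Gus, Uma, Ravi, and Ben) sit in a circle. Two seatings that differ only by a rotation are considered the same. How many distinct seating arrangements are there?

Seat Vik anywhere (absorbing the rotational symmetry), then permute the other 7: (7)! = 5040.

5040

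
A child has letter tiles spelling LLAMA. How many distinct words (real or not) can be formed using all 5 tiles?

LLAMA has 5 letters with A appearing twice and L appearing twice.
The number of distinct arrangements is 5!/(2!·2!) = 120/4 = 30.

30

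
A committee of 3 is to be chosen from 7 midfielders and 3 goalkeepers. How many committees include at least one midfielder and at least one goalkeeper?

84

With no constraint there are C(10,3) = 120 possible selections.
Subtract selections that omit an entire group: no midfielders → C(3,3) = 1; no goalkeepers → C(7,3) = 35.
Both groups omitted at once is impossible, so 120 − 36 = 84.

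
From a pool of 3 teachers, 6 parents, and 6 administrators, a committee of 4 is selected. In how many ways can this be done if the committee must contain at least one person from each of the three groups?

648

With no constraint there are C(15,4) = 1365 possible selections.
Subtract selections that omit an entire group: no teachers → C(12,4) = 495; no parents → C(9,4) = 126; no administrators → C(9,4) = 126.
Add back selections omitting two groups (i.e. drawn from a single group): C(3,4) + C(6,4) + C(6,4) = 30.
By inclusion–exclusion: 1365 − 747 + 30 = 648.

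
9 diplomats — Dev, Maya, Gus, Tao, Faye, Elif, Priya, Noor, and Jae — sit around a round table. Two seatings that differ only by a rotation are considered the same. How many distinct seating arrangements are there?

Seat Dev anywhere (absorbing the rotational symmetry), then permute the other 8: (8)! = 40320.

40320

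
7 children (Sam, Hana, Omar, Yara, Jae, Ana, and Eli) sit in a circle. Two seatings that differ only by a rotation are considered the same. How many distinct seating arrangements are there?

Seat Sam anywhere (absorbing the rotational symmetry), then permute the other 6: (6)! = 720.

720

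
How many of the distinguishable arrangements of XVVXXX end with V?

Fix V in the last position and arrange the remaining 5 letters.
Those 5 letters have X appearing 4 times, giving (5)!/(4!) = 5.

5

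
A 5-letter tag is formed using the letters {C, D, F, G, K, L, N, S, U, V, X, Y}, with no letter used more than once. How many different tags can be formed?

Choose and order 5 of the 12 symbols: the first letter has 12 options, the next 11, and so on down to 8.
12 × 11 × 10 × 9 × 8 = 95040.

95040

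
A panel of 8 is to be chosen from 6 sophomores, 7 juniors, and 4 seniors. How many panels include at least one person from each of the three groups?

22813

Unrestricted: C(17,8) = 24310 ways to pick any 8 of the 17.
Subtract selections that omit an entire group: no sophomores → C(11,8) = 165; no juniors → C(10,8) = 45; no seniors → C(13,8) = 1287.
Add back selections omitting two groups (i.e. drawn from a single group): C(6,8) + C(7,8) + C(4,8) = 0.
By inclusion–exclusion: 24310 − 1497 + 0 = 22813.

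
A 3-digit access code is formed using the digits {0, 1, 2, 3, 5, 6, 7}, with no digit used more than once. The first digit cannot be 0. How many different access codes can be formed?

The first digit has 7−1 = 6 choices (anything except 0).
The remaining 2 digits are filled from the other 6 symbols without repetition: 6 × 5 = 30.
Total: 6 × 30 = 180.

180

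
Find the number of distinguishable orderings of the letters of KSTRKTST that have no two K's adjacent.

1260

There are 8!/(3!·2!·2!) = 1680 arrangements of KSTRKTST in total.
If the two K's are adjacent, glue them into one block, leaving 7 items to arrange: (7)!/(3!·2!) = 420 ways.
Subtracting, 1680 − 420 = 1260 arrangements keep the K's apart.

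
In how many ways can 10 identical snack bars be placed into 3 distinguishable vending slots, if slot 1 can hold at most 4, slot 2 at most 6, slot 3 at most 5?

20

By stars and bars, unrestricted non-negative solutions to x_1+…+x_3 = 10 number C(10+2,2) = 66.
Subtract solutions that violate a single cap (substitute x_i' = x_i − (cap_i+1)): x_1 ≥ 5 gives C(7,2) = 21; x_2 ≥ 7 gives C(5,2) = 10; x_3 ≥ 6 gives C(6,2) = 15. Together 46.
No two caps can be exceeded simultaneously, so the pair terms are all 0.
By inclusion–exclusion the count is 66 − 46 + 0 = 20.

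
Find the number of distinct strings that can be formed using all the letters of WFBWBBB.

105

The 7 letters of WFBWBBB have repeats: B appearing 4 times and W appearing twice.
Dividing 7! = 5040 by 4!·2! = 48 for the repeated letters gives 105.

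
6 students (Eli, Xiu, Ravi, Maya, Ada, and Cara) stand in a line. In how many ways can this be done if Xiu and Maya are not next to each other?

480

There are 6! = 720 arrangements in all. If Xiu and Maya are adjacent, merging them into one block gives 2·(5)! = 240 arrangements.
Complementary counting: 720 − 240 = 480.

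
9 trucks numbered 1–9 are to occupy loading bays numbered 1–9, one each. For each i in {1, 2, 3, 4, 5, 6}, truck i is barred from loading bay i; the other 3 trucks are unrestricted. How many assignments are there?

Let Aᵢ (for 1 ≤ i ≤ 6) be the placements that put truck i in its forbidden loading bay. Any j of these fix j positions, leaving (9−j)! ways to fill the rest, and there are C(6,j) ways to pick which j.
By inclusion–exclusion, the number of valid placements is Σ_{j=0}^{6} (−1)^j C(6,j)·(9−j)!.
Computing: 362880 − 241920 + 75600 − 14400 + 1800 − 144 + 6 = 183822.

183822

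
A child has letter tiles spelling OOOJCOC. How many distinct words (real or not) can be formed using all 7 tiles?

105

Letter multiplicities in OOOJCOC: C×2, J×1, O×4.
The number of distinct arrangements is 7!/(4!·2!) = 5040/48 = 105.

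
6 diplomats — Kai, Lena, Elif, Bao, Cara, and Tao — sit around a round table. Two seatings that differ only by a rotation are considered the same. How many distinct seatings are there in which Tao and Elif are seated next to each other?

Glue Tao and Elif into a block (2 internal orders). Seating 5 units around a circle gives (4)! arrangements.
So 2 × (4)! = 2 × 24 = 48.

48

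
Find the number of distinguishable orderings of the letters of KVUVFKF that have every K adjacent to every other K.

Treat the 2 copies of K as a single block. The multiset to arrange is then {KK, F, F, U, V, V}, 6 items in all.
That gives (6)!/(2!·2!) = 180 arrangements.

180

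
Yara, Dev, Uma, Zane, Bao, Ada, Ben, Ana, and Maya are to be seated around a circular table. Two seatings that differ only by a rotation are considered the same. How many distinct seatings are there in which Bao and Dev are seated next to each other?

10080

Treat {Bao, Dev} as one unit (2 internal orders) and seat the resulting 8 units around the table: (7)! circular arrangements.
So 2 × (7)! = 2 × 5040 = 10080.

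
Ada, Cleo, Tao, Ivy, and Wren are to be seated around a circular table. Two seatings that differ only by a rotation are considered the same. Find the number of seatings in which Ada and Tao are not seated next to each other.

Without the restriction there are (4)! = 24 seatings.
Those with Ada next to Tao: fuse the pair into one unit and seat 4 units around a circle — 2·(3)! = 12.
Subtracting, 24 − 12 = 12.

12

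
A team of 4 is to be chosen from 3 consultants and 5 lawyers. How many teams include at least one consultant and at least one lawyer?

Unrestricted: C(8,4) = 70 ways to pick any 4 of the 8.
Subtract selections that omit an entire group: no consultants → C(5,4) = 5; no lawyers → C(3,4) = 0.
Both groups omitted at once is impossible, so 70 − 5 = 65.

65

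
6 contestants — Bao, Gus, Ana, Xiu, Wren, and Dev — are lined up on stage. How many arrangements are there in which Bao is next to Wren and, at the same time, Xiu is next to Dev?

Treat {Bao,Wren} as one block (2 orders) and {Xiu,Dev} as another (2 orders).
That leaves 4 units to arrange: 2 × 2 × 4! = 4 × 24 = 96.

96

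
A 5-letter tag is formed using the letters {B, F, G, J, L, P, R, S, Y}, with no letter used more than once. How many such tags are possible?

Choose and order 5 of the 9 symbols: the first letter has 9 options, the next 8, and so on down to 5.
9 × 8 × 7 × 6 × 5 = 15120.

15120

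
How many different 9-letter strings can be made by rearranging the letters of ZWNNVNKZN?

7560

The 9 letters of ZWNNVNKZN have repeats: N appearing 4 times and Z appearing twice.
Dividing 9! = 362880 by 4!·2! = 48 for the repeated letters gives 7560.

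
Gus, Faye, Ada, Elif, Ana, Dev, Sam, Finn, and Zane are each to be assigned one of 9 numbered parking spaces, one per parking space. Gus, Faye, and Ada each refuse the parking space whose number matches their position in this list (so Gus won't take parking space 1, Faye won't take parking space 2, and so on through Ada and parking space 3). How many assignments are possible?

256320

Let Aᵢ (for i ∈ {1, 2, 3}) be the placements that put person i in their forbidden parking space. Any j of these fix j positions, leaving (9−j)! ways to fill the rest, and there are C(3,j) ways to pick which j.
By inclusion–exclusion, the number of valid placements is Σ_{j=0}^{3} (−1)^j C(3,j)·(9−j)!.
Computing: 362880 − 120960 + 15120 − 720 = 256320.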